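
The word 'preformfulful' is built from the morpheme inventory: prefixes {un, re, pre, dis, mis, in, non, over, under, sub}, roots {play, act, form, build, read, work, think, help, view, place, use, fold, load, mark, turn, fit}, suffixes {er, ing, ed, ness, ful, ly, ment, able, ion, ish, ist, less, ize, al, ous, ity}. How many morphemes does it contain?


Segmenting 'preformfulful' against the inventory:
  'pre' -> prefix (morpheme 1)
  'form' -> root (morpheme 2)
  'ful' -> suffix (morpheme 3)
  'ful' -> suffix (morpheme 4)
Total morphemes: 4

4


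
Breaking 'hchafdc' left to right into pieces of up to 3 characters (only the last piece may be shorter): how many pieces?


'hchafdc' has 7 characters.
Chunking with max size 3:
  Chunk 1: 'hch' (positions 0-2)
  Chunk 2: 'afd' (positions 3-5)
  Chunk 3: 'c' (positions 6-6)
Total chunks: ceil(7 / 3) = 3

3


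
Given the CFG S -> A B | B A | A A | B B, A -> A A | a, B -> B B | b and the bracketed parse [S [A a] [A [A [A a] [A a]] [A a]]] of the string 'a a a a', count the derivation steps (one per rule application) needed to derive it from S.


Every bracketed nonterminal node [X ...] in the tree is produced by exactly one rule application.
Reading the tree off as a leftmost derivation:
  Step 1: S  =>  A A   (applied S -> A A)
  Step 2: A A  =>  a A   (applied A -> a)
  Step 3: a A  =>  a A A   (applied A -> A A)
  Step 4: a A A  =>  a A A A   (applied A -> A A)
  Step 5: a A A A  =>  a a A A   (applied A -> a)
  Step 6: a a A A  =>  a a a A   (applied A -> a)
  Step 7: a a a A  =>  a a a a   (applied A -> a)
Final yield: a a a a
Total rewrite steps: 7

7


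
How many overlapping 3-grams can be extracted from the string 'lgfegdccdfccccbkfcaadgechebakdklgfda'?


String 'lgfegdccdfccccbkfcaadgechebakdklgfda' has length L = 36.
Number of overlapping n-grams = L - n + 1
Substituting: 36 - 3 + 1 = 34

34


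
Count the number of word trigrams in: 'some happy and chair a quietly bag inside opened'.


Word trigrams from [9] words:
  Trigram 1: (some happy and)
  Trigram 2: (happy and chair)
  Trigram 3: (and chair a)
  Trigram 4: (chair a quietly)
  Trigram 5: (a quietly bag)
  Trigram 6: (quietly bag inside)
  Trigram 7: (bag inside opened)
Total word trigrams: 9 - 2 = 7

7


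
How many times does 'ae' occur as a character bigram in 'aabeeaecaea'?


Scanning 'aabeeaecaea' for bigram 'ae':
  Position 0: 'aa' -> no
  Position 1: 'ab' -> no
  Position 2: 'be' -> no
  Position 3: 'ee' -> no
  Position 4: 'ea' -> no
  Position 5: 'ae' -> MATCH
  Position 6: 'ec' -> no
  Position 7: 'ca' -> no
  Position 8: 'ae' -> MATCH
  Position 9: 'ea' -> no
Total matches: 2

2


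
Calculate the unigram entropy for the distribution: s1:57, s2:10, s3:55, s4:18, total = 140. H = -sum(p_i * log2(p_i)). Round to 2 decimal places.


Computing entropy H = -sum(p_i * log2(p_i)):
  s1: p = 57/140 = 0.4071, -p*log2(p) = 0.5278
  s2: p = 10/140 = 0.0714, -p*log2(p) = 0.2720
  s3: p = 55/140 = 0.3929, -p*log2(p) = 0.5295
  s4: p = 18/140 = 0.1286, -p*log2(p) = 0.3805
H = sum of terms = 1.7098
Rounded to 2 decimals: 1.71

1.71


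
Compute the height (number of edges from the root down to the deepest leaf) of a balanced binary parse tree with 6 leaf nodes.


In a balanced binary tree with n leaves the deepest leaf is ceil(log2(n)) edges below the root.
log2(6) = 2.5850
ceil(2.5850) = 3
height (edges) = 3

3


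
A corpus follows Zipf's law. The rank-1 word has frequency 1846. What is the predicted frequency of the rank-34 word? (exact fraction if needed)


Zipf's law: freq(rank) = f1 / rank
f1 = 1846, rank = 34
freq = 1846 / 34
GCD(1846, 34) = 2
Simplified: 923/17

923/17


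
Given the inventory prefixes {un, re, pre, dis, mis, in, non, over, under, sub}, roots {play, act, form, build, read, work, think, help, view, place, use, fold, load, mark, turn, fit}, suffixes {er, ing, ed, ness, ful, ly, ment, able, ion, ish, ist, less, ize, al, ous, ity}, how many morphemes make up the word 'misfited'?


Segmenting 'misfited' against the inventory:
  'mis' -> prefix (morpheme 1)
  'fit' -> root (morpheme 2)
  'ed' -> suffix (morpheme 3)
Total morphemes: 3

3


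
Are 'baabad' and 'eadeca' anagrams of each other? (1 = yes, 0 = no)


Sort characters of 'baabad': 'aaabbd'
Sort characters of 'eadeca': 'aacdee'
Sorted forms differ -> they are NOT anagrams
Result: 0

0


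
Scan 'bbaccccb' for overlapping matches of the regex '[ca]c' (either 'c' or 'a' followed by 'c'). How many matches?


Pattern: [ca]c means either 'c' or 'a' followed by 'c'.
Scanning 'bbaccccb' position-by-position:
  Pos 0: window 'bb' -> no
  Pos 1: window 'ba' -> no
  Pos 2: window 'ac' -> MATCH
  Pos 3: window 'cc' -> MATCH
  Pos 4: window 'cc' -> MATCH
  Pos 5: window 'cc' -> MATCH
  Pos 6: window 'cb' -> no
  Pos 7: window 'b' -> no
Total matches: 4

4


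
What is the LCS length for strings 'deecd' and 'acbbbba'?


DP table for LCS of 'deecd' and 'acbbbba':
       a  c  b  b  b  b  a
    0  0  0  0  0  0  0  0
  d 0  0  0  0  0  0  0  0
  e 0  0  0  0  0  0  0  0
  e 0  0  0  0  0  0  0  0
  c 0  0  1  1  1  1  1  1
  d 0  0  1  1  1  1  1  1
LCS: 'c'
LCS length = 1

1


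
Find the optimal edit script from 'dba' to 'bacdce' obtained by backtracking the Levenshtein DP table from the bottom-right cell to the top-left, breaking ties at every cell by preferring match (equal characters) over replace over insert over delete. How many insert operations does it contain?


Edit distance = 5. Backtracking from cell (3, 6) with preference match > replace > insert > delete,
then listing the resulting alignment 'dba' -> 'bacdce' left to right:
  Step 1: insert 'b' [insertion #1]
  Step 2: insert 'a' [insertion #2]
  Step 3: insert 'c' [insertion #3]
  Step 4: keep 'd'
  Step 5: replace b->c
  Step 6: replace a->e
Total insertions: 3

3


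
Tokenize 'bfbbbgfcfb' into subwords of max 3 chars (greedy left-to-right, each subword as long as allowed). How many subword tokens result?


'bfbbbgfcfb' has 10 characters.
Chunking with max size 3:
  Chunk 1: 'bfb' (positions 0-2)
  Chunk 2: 'bbg' (positions 3-5)
  Chunk 3: 'fcf' (positions 6-8)
  Chunk 4: 'b' (positions 9-9)
Total chunks: ceil(10 / 3) = 4

4


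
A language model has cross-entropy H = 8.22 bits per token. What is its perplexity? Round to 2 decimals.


Perplexity formula: PP = 2^H
H = 8.22
PP = 2^8.22
Decompose: 2^8.22 = 2^8 * 2^0.22
2^8 = 256, 2^0.22 ~ 1.1647336
PP ~ 256 * 1.1647336 = 298.1718016
Rounded to 2 decimals: 298.17

298.17


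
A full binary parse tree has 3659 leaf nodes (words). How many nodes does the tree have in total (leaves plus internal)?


Leaf nodes (terminals): 3659
Internal nodes = n - 1 = 3659 - 1 = 3658
Total = leaves + internal = 3659 + 3658 = 7317

7317


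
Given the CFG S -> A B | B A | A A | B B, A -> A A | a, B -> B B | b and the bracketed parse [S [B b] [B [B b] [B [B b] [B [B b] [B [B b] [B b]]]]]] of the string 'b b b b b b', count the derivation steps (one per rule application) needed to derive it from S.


Every bracketed nonterminal node [X ...] in the tree is produced by exactly one rule application.
Reading the tree off as a leftmost derivation:
  Step 1: S  =>  B B   (applied S -> B B)
  Step 2: B B  =>  b B   (applied B -> b)
  Step 3: b B  =>  b B B   (applied B -> B B)
  Step 4: b B B  =>  b b B   (applied B -> b)
  Step 5: b b B  =>  b b B B   (applied B -> B B)
  Step 6: b b B B  =>  b b b B   (applied B -> b)
  Step 7: b b b B  =>  b b b B B   (applied B -> B B)
  Step 8: b b b B B  =>  b b b b B   (applied B -> b)
  Step 9: b b b b B  =>  b b b b B B   (applied B -> B B)
  Step 10: b b b b B B  =>  b b b b b B   (applied B -> b)
  Step 11: b b b b b B  =>  b b b b b b   (applied B -> b)
Final yield: b b b b b b
Total rewrite steps: 11

11


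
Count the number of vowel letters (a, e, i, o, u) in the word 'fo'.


Scanning each character of 'fo':
  Position 1: 'f' -> consonant (running count: 0)
  Position 2: 'o' -> vowel (running count: 1)
Total vowels: 1

1


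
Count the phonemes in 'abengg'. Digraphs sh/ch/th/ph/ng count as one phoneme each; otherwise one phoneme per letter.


Parsing 'abengg' greedily, digraphs first:
  'a' -> vowel phoneme (phonemes so far: 1)
  'b' -> consonant phoneme (phonemes so far: 2)
  'e' -> vowel phoneme (phonemes so far: 3)
  'ng' -> digraph (1 consonant phoneme) (phonemes so far: 4)
  'g' -> consonant phoneme (phonemes so far: 5)
Total phonemes: 5

5


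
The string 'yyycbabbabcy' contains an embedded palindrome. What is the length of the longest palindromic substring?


Scanning 'yyycbabbabcy' for palindromic substrings.
Substring at positions 2-11: 'ycbabbabcy'.
Check: reverse('ycbabbabcy') = 'ycbabbabcy' -> palindrome confirmed.
Neighbouring characters ('y' / '-') break symmetry, so it cannot extend further.
No longer palindromic substring exists; longest length = 10

10


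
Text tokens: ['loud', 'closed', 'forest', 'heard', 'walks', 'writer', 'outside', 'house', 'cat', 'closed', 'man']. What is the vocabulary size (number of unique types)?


Listing all tokens and tracking unique types:
  Token 1: 'loud' -> NEW (unique so far: 1)
  Token 2: 'closed' -> NEW (unique so far: 2)
  Token 3: 'forest' -> NEW (unique so far: 3)
  Token 4: 'heard' -> NEW (unique so far: 4)
  Token 5: 'walks' -> NEW (unique so far: 5)
  Token 6: 'writer' -> NEW (unique so far: 6)
  Token 7: 'outside' -> NEW (unique so far: 7)
  Token 8: 'house' -> NEW (unique so far: 8)
  Token 9: 'cat' -> NEW (unique so far: 9)
  Token 10: 'closed' -> duplicate (unique so far: 9)
  Token 11: 'man' -> NEW (unique so far: 10)
Unique types: ('cat', 'closed', 'forest', 'heard', 'house', 'loud', 'man', 'outside', 'walks', 'writer')
Vocabulary size: 10

10


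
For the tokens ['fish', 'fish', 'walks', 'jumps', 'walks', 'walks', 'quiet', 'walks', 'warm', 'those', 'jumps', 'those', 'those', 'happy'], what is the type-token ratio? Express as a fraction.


Tokens: 14
Unique types: ('fish', 'happy', 'jumps', 'quiet', 'those', 'walks', 'warm') = 7
TTR = 7/14
Simplify: divide both by 7 -> 1/2
TTR = 1/2

1/2


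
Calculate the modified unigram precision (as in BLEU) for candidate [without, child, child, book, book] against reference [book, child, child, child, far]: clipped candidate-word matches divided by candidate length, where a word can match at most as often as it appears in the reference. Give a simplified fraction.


Reference word counts: {'book': 1, 'child': 3, 'far': 1}
Checking each candidate word (with clipping):
  'without' -> not in reference -> no match (matches: 0)
  'child' -> in reference (ref count 3, used 1/3) -> match (matches: 1)
  'child' -> in reference (ref count 3, used 2/3) -> match (matches: 2)
  'book' -> in reference (ref count 1, used 1/1) -> match (matches: 3)
  'book' -> ref count 1 already used up (1/1) -> clipped, no match (matches: 3)
Clipped matches: 3, Candidate length: 5
Precision = 3/5

3/5


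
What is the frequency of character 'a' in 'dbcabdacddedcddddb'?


Scanning 'dbcabdacddedcddddb' for 'a':
  Position 3: 'a' -> MATCH (count: 1)
  Position 6: 'a' -> MATCH (count: 2)
Total occurrences of 'a': 2

2


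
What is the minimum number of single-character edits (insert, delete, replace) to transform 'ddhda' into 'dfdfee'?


Building DP table for s1='ddhda' (len 5) and s2='dfdfee' (len 6):
       d  f  d  f  e  e
    0  1  2  3  4  5  6
  d 1  0  1  2  3  4  5
  d 2  1  1  1  2  3  4
  h 3  2  2  2  2  3  4
  d 4  3  3  2  3  3  4
  a 5  4  4  3  3  4  4
Edit distance = dp[5][6] = 4

4


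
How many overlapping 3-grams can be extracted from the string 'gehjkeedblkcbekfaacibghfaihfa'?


String 'gehjkeedblkcbekfaacibghfaihfa' has length L = 29.
Number of overlapping n-grams = L - n + 1
Substituting: 29 - 3 + 1 = 27

27


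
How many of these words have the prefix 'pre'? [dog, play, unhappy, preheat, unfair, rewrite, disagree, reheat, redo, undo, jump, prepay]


Checking each word for prefix 'pre':
  'dog' -> no (count: 0)
  'play' -> no (count: 0)
  'unhappy' -> no (count: 0)
  'preheat' -> YES, starts with 'pre' (count: 1)
  'unfair' -> no (count: 1)
  'rewrite' -> no (count: 1)
  'disagree' -> no (count: 1)
  'reheat' -> no (count: 1)
  'redo' -> no (count: 1)
  'undo' -> no (count: 1)
  'jump' -> no (count: 1)
  'prepay' -> YES, starts with 'pre' (count: 2)
Total with prefix 'pre': 2

2


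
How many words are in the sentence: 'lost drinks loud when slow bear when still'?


Counting words by splitting on spaces:
  Word 1: 'lost'
  Word 2: 'drinks'
  Word 3: 'loud'
  Word 4: 'when'
  Word 5: 'slow'
  Word 6: 'bear'
  Word 7: 'when'
  Word 8: 'still'
Total words: 8

8


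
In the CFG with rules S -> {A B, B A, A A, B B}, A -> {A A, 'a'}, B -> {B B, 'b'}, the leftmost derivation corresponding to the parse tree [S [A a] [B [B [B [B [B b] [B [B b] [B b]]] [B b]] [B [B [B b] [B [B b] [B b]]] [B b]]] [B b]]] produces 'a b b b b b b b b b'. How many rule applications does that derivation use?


Every bracketed nonterminal node [X ...] in the tree is produced by exactly one rule application.
Reading the tree off as a leftmost derivation:
  Step 1: S  =>  A B   (applied S -> A B)
  Step 2: A B  =>  a B   (applied A -> a)
  Step 3: a B  =>  a B B   (applied B -> B B)
  Step 4: a B B  =>  a B B B   (applied B -> B B)
  Step 5: a B B B  =>  a B B B B   (applied B -> B B)
  Step 6: a B B B B  =>  a B B B B B   (applied B -> B B)
  Step 7: a B B B B B  =>  a b B B B B   (applied B -> b)
  Step 8: a b B B B B  =>  a b B B B B B   (applied B -> B B)
  Step 9: a b B B B B B  =>  a b b B B B B   (applied B -> b)
  Step 10: a b b B B B B  =>  a b b b B B B   (applied B -> b)
  Step 11: a b b b B B B  =>  a b b b b B B   (applied B -> b)
  Step 12: a b b b b B B  =>  a b b b b B B B   (applied B -> B B)
  Step 13: a b b b b B B B  =>  a b b b b B B B B   (applied B -> B B)
  Step 14: a b b b b B B B B  =>  a b b b b b B B B   (applied B -> b)
  Step 15: a b b b b b B B B  =>  a b b b b b B B B B   (applied B -> B B)
  Step 16: a b b b b b B B B B  =>  a b b b b b b B B B   (applied B -> b)
  Step 17: a b b b b b b B B B  =>  a b b b b b b b B B   (applied B -> b)
  Step 18: a b b b b b b b B B  =>  a b b b b b b b b B   (applied B -> b)
  Step 19: a b b b b b b b b B  =>  a b b b b b b b b b   (applied B -> b)
Final yield: a b b b b b b b b b
Total rewrite steps: 19

19


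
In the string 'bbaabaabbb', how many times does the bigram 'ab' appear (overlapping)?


Scanning 'bbaabaabbb' for bigram 'ab':
  Position 0: 'bb' -> no
  Position 1: 'ba' -> no
  Position 2: 'aa' -> no
  Position 3: 'ab' -> MATCH
  Position 4: 'ba' -> no
  Position 5: 'aa' -> no
  Position 6: 'ab' -> MATCH
  Position 7: 'bb' -> no
  Position 8: 'bb' -> no
Total matches: 2

2


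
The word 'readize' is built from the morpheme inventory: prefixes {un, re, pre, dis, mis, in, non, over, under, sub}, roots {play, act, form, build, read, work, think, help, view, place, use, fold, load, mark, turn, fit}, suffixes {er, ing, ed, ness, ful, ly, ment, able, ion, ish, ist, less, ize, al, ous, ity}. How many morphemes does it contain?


Segmenting 'readize' against the inventory:
  'read' -> root (morpheme 1)
  'ize' -> suffix (morpheme 2)
Total morphemes: 2

2


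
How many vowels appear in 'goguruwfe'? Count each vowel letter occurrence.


Scanning each character of 'goguruwfe':
  Position 1: 'g' -> consonant (running count: 0)
  Position 2: 'o' -> vowel (running count: 1)
  Position 3: 'g' -> consonant (running count: 1)
  Position 4: 'u' -> vowel (running count: 2)
  Position 5: 'r' -> consonant (running count: 2)
  Position 6: 'u' -> vowel (running count: 3)
  Position 7: 'w' -> consonant (running count: 3)
  Position 8: 'f' -> consonant (running count: 3)
  Position 9: 'e' -> vowel (running count: 4)
Total vowels: 4

4


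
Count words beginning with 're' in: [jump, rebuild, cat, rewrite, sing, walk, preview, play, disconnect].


Checking each word for prefix 're':
  'jump' -> no (count: 0)
  'rebuild' -> YES, starts with 're' (count: 1)
  'cat' -> no (count: 1)
  'rewrite' -> YES, starts with 're' (count: 2)
  'sing' -> no (count: 2)
  'walk' -> no (count: 2)
  'preview' -> no (count: 2)
  'play' -> no (count: 2)
  'disconnect' -> no (count: 2)
Total with prefix 're': 2

2


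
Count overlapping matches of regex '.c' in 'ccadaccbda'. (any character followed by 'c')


Pattern: .c means any character followed by 'c'.
Scanning 'ccadaccbda' position-by-position:
  Pos 0: window 'cc' -> MATCH
  Pos 1: window 'ca' -> no
  Pos 2: window 'ad' -> no
  Pos 3: window 'da' -> no
  Pos 4: window 'ac' -> MATCH
  Pos 5: window 'cc' -> MATCH
  Pos 6: window 'cb' -> no
  Pos 7: window 'bd' -> no
  Pos 8: window 'da' -> no
  Pos 9: window 'a' -> no
Total matches: 3

3


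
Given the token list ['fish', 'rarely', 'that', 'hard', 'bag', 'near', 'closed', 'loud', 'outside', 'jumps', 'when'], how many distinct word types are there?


Listing all tokens and tracking unique types:
  Token 1: 'fish' -> NEW (unique so far: 1)
  Token 2: 'rarely' -> NEW (unique so far: 2)
  Token 3: 'that' -> NEW (unique so far: 3)
  Token 4: 'hard' -> NEW (unique so far: 4)
  Token 5: 'bag' -> NEW (unique so far: 5)
  Token 6: 'near' -> NEW (unique so far: 6)
  Token 7: 'closed' -> NEW (unique so far: 7)
  Token 8: 'loud' -> NEW (unique so far: 8)
  Token 9: 'outside' -> NEW (unique so far: 9)
  Token 10: 'jumps' -> NEW (unique so far: 10)
  Token 11: 'when' -> NEW (unique so far: 11)
Unique types: ('bag', 'closed', 'fish', 'hard', 'jumps', 'loud', 'near', 'outside', 'rarely', 'that', 'when')
Vocabulary size: 11

11


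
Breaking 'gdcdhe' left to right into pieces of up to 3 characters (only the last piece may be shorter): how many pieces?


'gdcdhe' has 6 characters.
Chunking with max size 3:
  Chunk 1: 'gdc' (positions 0-2)
  Chunk 2: 'dhe' (positions 3-5)
Total chunks: ceil(6 / 3) = 2

2


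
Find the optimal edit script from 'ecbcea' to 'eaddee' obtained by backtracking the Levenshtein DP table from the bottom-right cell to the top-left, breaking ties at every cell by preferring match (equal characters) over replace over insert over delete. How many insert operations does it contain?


Edit distance = 4. Backtracking from cell (6, 6) with preference match > replace > insert > delete,
then listing the resulting alignment 'ecbcea' -> 'eaddee' left to right:
  Step 1: keep 'e'
  Step 2: replace c->a
  Step 3: replace b->d
  Step 4: replace c->d
  Step 5: keep 'e'
  Step 6: replace a->e
Total insertions: 0

0


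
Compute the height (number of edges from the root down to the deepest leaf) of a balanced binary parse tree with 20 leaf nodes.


In a balanced binary tree with n leaves the deepest leaf is ceil(log2(n)) edges below the root.
log2(20) = 4.3219
ceil(4.3219) = 5
height (edges) = 5

5


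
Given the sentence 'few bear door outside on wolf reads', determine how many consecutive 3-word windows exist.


Word trigrams from [7] words:
  Trigram 1: (few bear door)
  Trigram 2: (bear door outside)
  Trigram 3: (door outside on)
  Trigram 4: (outside on wolf)
  Trigram 5: (on wolf reads)
Total word trigrams: 7 - 2 = 5

5


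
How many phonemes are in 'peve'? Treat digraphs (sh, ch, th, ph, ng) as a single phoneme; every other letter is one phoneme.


Parsing 'peve' greedily, digraphs first:
  'p' -> consonant phoneme (phonemes so far: 1)
  'e' -> vowel phoneme (phonemes so far: 2)
  'v' -> consonant phoneme (phonemes so far: 3)
  'e' -> vowel phoneme (phonemes so far: 4)
Total phonemes: 4

4


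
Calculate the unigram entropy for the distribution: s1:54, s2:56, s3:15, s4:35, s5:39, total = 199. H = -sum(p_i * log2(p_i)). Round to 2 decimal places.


Computing entropy H = -sum(p_i * log2(p_i)):
  s1: p = 54/199 = 0.2714, -p*log2(p) = 0.5106
  s2: p = 56/199 = 0.2814, -p*log2(p) = 0.5148
  s3: p = 15/199 = 0.0754, -p*log2(p) = 0.2811
  s4: p = 35/199 = 0.1759, -p*log2(p) = 0.4410
  s5: p = 39/199 = 0.1960, -p*log2(p) = 0.4608
H = sum of terms = 2.2083
Rounded to 2 decimals: 2.21

2.21


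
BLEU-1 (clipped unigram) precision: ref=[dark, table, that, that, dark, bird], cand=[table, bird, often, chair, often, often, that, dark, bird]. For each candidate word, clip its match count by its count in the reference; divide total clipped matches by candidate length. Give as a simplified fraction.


Reference word counts: {'bird': 1, 'dark': 2, 'table': 1, 'that': 2}
Checking each candidate word (with clipping):
  'table' -> in reference (ref count 1, used 1/1) -> match (matches: 1)
  'bird' -> in reference (ref count 1, used 1/1) -> match (matches: 2)
  'often' -> not in reference -> no match (matches: 2)
  'chair' -> not in reference -> no match (matches: 2)
  'often' -> not in reference -> no match (matches: 2)
  'often' -> not in reference -> no match (matches: 2)
  'that' -> in reference (ref count 2, used 1/2) -> match (matches: 3)
  'dark' -> in reference (ref count 2, used 1/2) -> match (matches: 4)
  'bird' -> ref count 1 already used up (1/1) -> clipped, no match (matches: 4)
Clipped matches: 4, Candidate length: 9
Precision = 4/9

4/9


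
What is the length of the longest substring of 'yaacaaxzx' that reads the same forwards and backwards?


Scanning 'yaacaaxzx' for palindromic substrings.
Substring at positions 1-5: 'aacaa'.
Check: reverse('aacaa') = 'aacaa' -> palindrome confirmed.
Neighbouring characters ('y' / 'x') break symmetry, so it cannot extend further.
No longer palindromic substring exists; longest length = 5

5


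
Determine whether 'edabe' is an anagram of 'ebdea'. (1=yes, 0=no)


Sort characters of 'edabe': 'abdee'
Sort characters of 'ebdea': 'abdee'
Sorted forms match -> they ARE anagrams
Result: 1

1


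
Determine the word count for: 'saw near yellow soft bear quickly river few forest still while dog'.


Counting words by splitting on spaces:
  Word 1: 'saw'
  Word 2: 'near'
  Word 3: 'yellow'
  Word 4: 'soft'
  Word 5: 'bear'
  Word 6: 'quickly'
  Word 7: 'river'
  Word 8: 'few'
  Word 9: 'forest'
  Word 10: 'still'
  Word 11: 'while'
  Word 12: 'dog'
Total words: 12

12


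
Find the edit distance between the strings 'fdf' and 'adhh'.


Building DP table for s1='fdf' (len 3) and s2='adhh' (len 4):
       a  d  h  h
    0  1  2  3  4
  f 1  1  2  3  4
  d 2  2  1  2  3
  f 3  3  2  2  3
Edit distance = dp[3][4] = 3

3


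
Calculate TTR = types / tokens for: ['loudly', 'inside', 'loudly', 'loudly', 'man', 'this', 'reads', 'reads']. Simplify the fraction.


Tokens: 8
Unique types: ('inside', 'loudly', 'man', 'reads', 'this') = 5
TTR = 5/8
Already in lowest terms.

5/8


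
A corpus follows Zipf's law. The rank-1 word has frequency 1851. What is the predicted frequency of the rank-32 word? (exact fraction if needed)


Zipf's law: freq(rank) = f1 / rank
f1 = 1851, rank = 32
freq = 1851 / 32
GCD(1851, 32) = 1
Simplified: 1851/32

1851/32


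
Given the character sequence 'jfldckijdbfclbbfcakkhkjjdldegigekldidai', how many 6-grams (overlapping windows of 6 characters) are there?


String 'jfldckijdbfclbbfcakkhkjjdldegigekldidai' has length L = 39.
Number of overlapping n-grams = L - n + 1
Substituting: 39 - 6 + 1 = 34

34


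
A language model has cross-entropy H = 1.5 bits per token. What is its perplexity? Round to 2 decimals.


Perplexity formula: PP = 2^H
H = 1.5
PP = 2^1.5
Decompose: 2^1.5 = 2^1 * 2^0.5 = 2^1 * sqrt(2)
2^1 = 2, sqrt(2) ~ 1.4142136
PP ~ 2 * 1.4142136 = 2.8284272
Rounded to 2 decimals: 2.83

2.83


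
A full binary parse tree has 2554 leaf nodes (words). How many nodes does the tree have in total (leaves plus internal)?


Leaf nodes (terminals): 2554
Internal nodes = n - 1 = 2554 - 1 = 2553
Total = leaves + internal = 2554 + 2553 = 5107

5107


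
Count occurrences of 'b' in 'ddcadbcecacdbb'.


Scanning 'ddcadbcecacdbb' for 'b':
  Position 5: 'b' -> MATCH (count: 1)
  Position 12: 'b' -> MATCH (count: 2)
  Position 13: 'b' -> MATCH (count: 3)
Total occurrences of 'b': 3

3


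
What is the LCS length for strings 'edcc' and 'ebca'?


DP table for LCS of 'edcc' and 'ebca':
       e  b  c  a
    0  0  0  0  0
  e 0  1  1  1  1
  d 0  1  1  1  1
  c 0  1  1  2  2
  c 0  1  1  2  2
LCS: 'ec'
LCS length = 2

2


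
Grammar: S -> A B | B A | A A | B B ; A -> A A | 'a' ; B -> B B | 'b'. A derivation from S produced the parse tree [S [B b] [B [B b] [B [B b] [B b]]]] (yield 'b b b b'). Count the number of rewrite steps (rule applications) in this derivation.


Every bracketed nonterminal node [X ...] in the tree is produced by exactly one rule application.
Reading the tree off as a leftmost derivation:
  Step 1: S  =>  B B   (applied S -> B B)
  Step 2: B B  =>  b B   (applied B -> b)
  Step 3: b B  =>  b B B   (applied B -> B B)
  Step 4: b B B  =>  b b B   (applied B -> b)
  Step 5: b b B  =>  b b B B   (applied B -> B B)
  Step 6: b b B B  =>  b b b B   (applied B -> b)
  Step 7: b b b B  =>  b b b b   (applied B -> b)
Final yield: b b b b
Total rewrite steps: 7

7


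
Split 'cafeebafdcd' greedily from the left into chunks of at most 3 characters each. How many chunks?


'cafeebafdcd' has 11 characters.
Chunking with max size 3:
  Chunk 1: 'caf' (positions 0-2)
  Chunk 2: 'eeb' (positions 3-5)
  Chunk 3: 'afd' (positions 6-8)
  Chunk 4: 'cd' (positions 9-10)
Total chunks: ceil(11 / 3) = 4

4


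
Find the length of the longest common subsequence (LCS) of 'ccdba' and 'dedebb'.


DP table for LCS of 'ccdba' and 'dedebb':
       d  e  d  e  b  b
    0  0  0  0  0  0  0
  c 0  0  0  0  0  0  0
  c 0  0  0  0  0  0  0
  d 0  1  1  1  1  1  1
  b 0  1  1  1  1  2  2
  a 0  1  1  1  1  2  2
LCS: 'db'
LCS length = 2

2


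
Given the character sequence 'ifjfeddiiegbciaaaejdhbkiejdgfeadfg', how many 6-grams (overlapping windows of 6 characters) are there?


String 'ifjfeddiiegbciaaaejdhbkiejdgfeadfg' has length L = 34.
Number of overlapping n-grams = L - n + 1
Substituting: 34 - 6 + 1 = 29

29


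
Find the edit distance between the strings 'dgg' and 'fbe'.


Building DP table for s1='dgg' (len 3) and s2='fbe' (len 3):
       f  b  e
    0  1  2  3
  d 1  1  2  3
  g 2  2  2  3
  g 3  3  3  3
Edit distance = dp[3][3] = 3

3


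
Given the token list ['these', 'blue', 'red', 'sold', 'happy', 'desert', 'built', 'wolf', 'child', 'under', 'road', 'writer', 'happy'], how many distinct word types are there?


Listing all tokens and tracking unique types:
  Token 1: 'these' -> NEW (unique so far: 1)
  Token 2: 'blue' -> NEW (unique so far: 2)
  Token 3: 'red' -> NEW (unique so far: 3)
  Token 4: 'sold' -> NEW (unique so far: 4)
  Token 5: 'happy' -> NEW (unique so far: 5)
  Token 6: 'desert' -> NEW (unique so far: 6)
  Token 7: 'built' -> NEW (unique so far: 7)
  Token 8: 'wolf' -> NEW (unique so far: 8)
  Token 9: 'child' -> NEW (unique so far: 9)
  Token 10: 'under' -> NEW (unique so far: 10)
  Token 11: 'road' -> NEW (unique so far: 11)
  Token 12: 'writer' -> NEW (unique so far: 12)
  Token 13: 'happy' -> duplicate (unique so far: 12)
Unique types: ('blue', 'built', 'child', 'desert', 'happy', 'red', 'road', 'sold', 'these', 'under', 'wolf', 'writer')
Vocabulary size: 12

12


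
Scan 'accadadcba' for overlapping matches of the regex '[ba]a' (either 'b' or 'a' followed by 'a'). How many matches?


Pattern: [ba]a means either 'b' or 'a' followed by 'a'.
Scanning 'accadadcba' position-by-position:
  Pos 0: window 'ac' -> no
  Pos 1: window 'cc' -> no
  Pos 2: window 'ca' -> no
  Pos 3: window 'ad' -> no
  Pos 4: window 'da' -> no
  Pos 5: window 'ad' -> no
  Pos 6: window 'dc' -> no
  Pos 7: window 'cb' -> no
  Pos 8: window 'ba' -> MATCH
  Pos 9: window 'a' -> no
Total matches: 1

1


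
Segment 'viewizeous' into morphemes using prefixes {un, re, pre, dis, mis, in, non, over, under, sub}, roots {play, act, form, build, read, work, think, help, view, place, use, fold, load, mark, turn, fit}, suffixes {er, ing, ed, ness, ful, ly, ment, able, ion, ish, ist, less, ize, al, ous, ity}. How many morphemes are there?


Segmenting 'viewizeous' against the inventory:
  'view' -> root (morpheme 1)
  'ize' -> suffix (morpheme 2)
  'ous' -> suffix (morpheme 3)
Total morphemes: 3

3


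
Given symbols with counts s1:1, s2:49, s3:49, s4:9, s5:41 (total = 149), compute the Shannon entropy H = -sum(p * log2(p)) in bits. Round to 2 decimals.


Computing entropy H = -sum(p_i * log2(p_i)):
  s1: p = 1/149 = 0.0067, -p*log2(p) = 0.0485
  s2: p = 49/149 = 0.3289, -p*log2(p) = 0.5276
  s3: p = 49/149 = 0.3289, -p*log2(p) = 0.5276
  s4: p = 9/149 = 0.0604, -p*log2(p) = 0.2446
  s5: p = 41/149 = 0.2752, -p*log2(p) = 0.5123
H = sum of terms = 1.8606
Rounded to 2 decimals: 1.86

1.86


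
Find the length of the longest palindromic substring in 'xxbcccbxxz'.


Scanning 'xxbcccbxxz' for palindromic substrings.
Substring at positions 0-8: 'xxbcccbxx'.
Check: reverse('xxbcccbxx') = 'xxbcccbxx' -> palindrome confirmed.
Neighbouring characters ('-' / 'z') break symmetry, so it cannot extend further.
No longer palindromic substring exists; longest length = 9

9


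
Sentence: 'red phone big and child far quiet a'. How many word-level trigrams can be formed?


Word trigrams from [8] words:
  Trigram 1: (red phone big)
  Trigram 2: (phone big and)
  Trigram 3: (big and child)
  Trigram 4: (and child far)
  Trigram 5: (child far quiet)
  Trigram 6: (far quiet a)
Total word trigrams: 8 - 2 = 6

6


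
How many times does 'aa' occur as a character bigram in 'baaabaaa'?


Scanning 'baaabaaa' for bigram 'aa':
  Position 0: 'ba' -> no
  Position 1: 'aa' -> MATCH
  Position 2: 'aa' -> MATCH
  Position 3: 'ab' -> no
  Position 4: 'ba' -> no
  Position 5: 'aa' -> MATCH
  Position 6: 'aa' -> MATCH
Total matches: 4

4


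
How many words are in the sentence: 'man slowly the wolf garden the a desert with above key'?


Counting words by splitting on spaces:
  Word 1: 'man'
  Word 2: 'slowly'
  Word 3: 'the'
  Word 4: 'wolf'
  Word 5: 'garden'
  Word 6: 'the'
  Word 7: 'a'
  Word 8: 'desert'
  Word 9: 'with'
  Word 10: 'above'
  Word 11: 'key'
Total words: 11

11


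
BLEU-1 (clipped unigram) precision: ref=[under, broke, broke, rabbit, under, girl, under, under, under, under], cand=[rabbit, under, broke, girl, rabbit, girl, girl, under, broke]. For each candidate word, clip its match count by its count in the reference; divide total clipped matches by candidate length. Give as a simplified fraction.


Reference word counts: {'broke': 2, 'girl': 1, 'rabbit': 1, 'under': 6}
Checking each candidate word (with clipping):
  'rabbit' -> in reference (ref count 1, used 1/1) -> match (matches: 1)
  'under' -> in reference (ref count 6, used 1/6) -> match (matches: 2)
  'broke' -> in reference (ref count 2, used 1/2) -> match (matches: 3)
  'girl' -> in reference (ref count 1, used 1/1) -> match (matches: 4)
  'rabbit' -> ref count 1 already used up (1/1) -> clipped, no match (matches: 4)
  'girl' -> ref count 1 already used up (1/1) -> clipped, no match (matches: 4)
  'girl' -> ref count 1 already used up (1/1) -> clipped, no match (matches: 4)
  'under' -> in reference (ref count 6, used 2/6) -> match (matches: 5)
  'broke' -> in reference (ref count 2, used 2/2) -> match (matches: 6)
Clipped matches: 6, Candidate length: 9
Precision = 6/9 = 2/3

2/3


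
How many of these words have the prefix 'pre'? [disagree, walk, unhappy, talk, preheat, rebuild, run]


Checking each word for prefix 'pre':
  'disagree' -> no (count: 0)
  'walk' -> no (count: 0)
  'unhappy' -> no (count: 0)
  'talk' -> no (count: 0)
  'preheat' -> YES, starts with 'pre' (count: 1)
  'rebuild' -> no (count: 1)
  'run' -> no (count: 1)
Total with prefix 'pre': 1

1


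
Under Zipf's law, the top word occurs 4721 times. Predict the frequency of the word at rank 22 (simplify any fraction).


Zipf's law: freq(rank) = f1 / rank
f1 = 4721, rank = 22
freq = 4721 / 22
GCD(4721, 22) = 1
Simplified: 4721/22

4721/22


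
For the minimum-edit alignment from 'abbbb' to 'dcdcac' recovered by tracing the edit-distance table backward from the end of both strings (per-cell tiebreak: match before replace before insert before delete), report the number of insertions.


Edit distance = 6. Backtracking from cell (5, 6) with preference match > replace > insert > delete,
then listing the resulting alignment 'abbbb' -> 'dcdcac' left to right:
  Step 1: insert 'd' [insertion #1]
  Step 2: replace a->c
  Step 3: replace b->d
  Step 4: replace b->c
  Step 5: replace b->a
  Step 6: replace b->c
Total insertions: 1

1


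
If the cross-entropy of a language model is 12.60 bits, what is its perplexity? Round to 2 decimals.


Perplexity formula: PP = 2^H
H = 12.60
PP = 2^12.60
Decompose: 2^12.60 = 2^12 * 2^0.60
2^12 = 4096, 2^0.60 ~ 1.5157166
PP ~ 4096 * 1.5157166 = 6208.3751936
Rounded to 2 decimals: 6208.38

6208.38


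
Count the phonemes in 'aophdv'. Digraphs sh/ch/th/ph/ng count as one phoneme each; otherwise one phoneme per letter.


Parsing 'aophdv' greedily, digraphs first:
  'a' -> vowel phoneme (phonemes so far: 1)
  'o' -> vowel phoneme (phonemes so far: 2)
  'ph' -> digraph (1 consonant phoneme) (phonemes so far: 3)
  'd' -> consonant phoneme (phonemes so far: 4)
  'v' -> consonant phoneme (phonemes so far: 5)
Total phonemes: 5

5


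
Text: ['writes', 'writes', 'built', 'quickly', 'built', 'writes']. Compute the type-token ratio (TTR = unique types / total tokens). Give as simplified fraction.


Tokens: 6
Unique types: ('built', 'quickly', 'writes') = 3
TTR = 3/6
Simplify: divide both by 3 -> 1/2
TTR = 1/2

1/2


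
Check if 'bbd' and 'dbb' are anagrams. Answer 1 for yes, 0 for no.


Sort characters of 'bbd': 'bbd'
Sort characters of 'dbb': 'bbd'
Sorted forms match -> they ARE anagrams
Result: 1

1


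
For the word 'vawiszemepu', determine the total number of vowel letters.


Scanning each character of 'vawiszemepu':
  Position 1: 'v' -> consonant (running count: 0)
  Position 2: 'a' -> vowel (running count: 1)
  Position 3: 'w' -> consonant (running count: 1)
  Position 4: 'i' -> vowel (running count: 2)
  Position 5: 's' -> consonant (running count: 2)
  Position 6: 'z' -> consonant (running count: 2)
  Position 7: 'e' -> vowel (running count: 3)
  Position 8: 'm' -> consonant (running count: 3)
  Position 9: 'e' -> vowel (running count: 4)
  Position 10: 'p' -> consonant (running count: 4)
  Position 11: 'u' -> vowel (running count: 5)
Total vowels: 5

5


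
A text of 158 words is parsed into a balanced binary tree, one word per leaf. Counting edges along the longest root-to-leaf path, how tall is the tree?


In a balanced binary tree with n leaves the deepest leaf is ceil(log2(n)) edges below the root.
log2(158) = 7.3038
ceil(7.3038) = 8
height (edges) = 8

8


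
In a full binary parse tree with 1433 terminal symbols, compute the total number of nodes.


Leaf nodes (terminals): 1433
Internal nodes = n - 1 = 1433 - 1 = 1432
Total = leaves + internal = 1433 + 1432 = 2865

2865


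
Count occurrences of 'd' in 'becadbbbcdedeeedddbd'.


Scanning 'becadbbbcdedeeedddbd' for 'd':
  Position 4: 'd' -> MATCH (count: 1)
  Position 9: 'd' -> MATCH (count: 2)
  Position 11: 'd' -> MATCH (count: 3)
  Position 15: 'd' -> MATCH (count: 4)
  Position 16: 'd' -> MATCH (count: 5)
  Position 17: 'd' -> MATCH (count: 6)
  Position 19: 'd' -> MATCH (count: 7)
Total occurrences of 'd': 7

7


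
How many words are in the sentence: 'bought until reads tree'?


Counting words by splitting on spaces:
  Word 1: 'bought'
  Word 2: 'until'
  Word 3: 'reads'
  Word 4: 'tree'
Total words: 4

4


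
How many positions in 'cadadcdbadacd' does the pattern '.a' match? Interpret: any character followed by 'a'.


Pattern: .a means any character followed by 'a'.
Scanning 'cadadcdbadacd' position-by-position:
  Pos 0: window 'ca' -> MATCH
  Pos 1: window 'ad' -> no
  Pos 2: window 'da' -> MATCH
  Pos 3: window 'ad' -> no
  Pos 4: window 'dc' -> no
  Pos 5: window 'cd' -> no
  Pos 6: window 'db' -> no
  Pos 7: window 'ba' -> MATCH
  Pos 8: window 'ad' -> no
  Pos 9: window 'da' -> MATCH
  Pos 10: window 'ac' -> no
  Pos 11: window 'cd' -> no
  Pos 12: window 'd' -> no
Total matches: 4

4


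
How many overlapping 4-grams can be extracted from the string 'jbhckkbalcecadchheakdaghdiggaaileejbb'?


String 'jbhckkbalcecadchheakdaghdiggaaileejbb' has length L = 37.
Number of overlapping n-grams = L - n + 1
Substituting: 37 - 4 + 1 = 34

34


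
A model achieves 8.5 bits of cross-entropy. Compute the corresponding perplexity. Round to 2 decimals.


Perplexity formula: PP = 2^H
H = 8.5
PP = 2^8.5
Decompose: 2^8.5 = 2^8 * 2^0.5 = 2^8 * sqrt(2)
2^8 = 256, sqrt(2) ~ 1.4142136
PP ~ 256 * 1.4142136 = 362.0386816
Rounded to 2 decimals: 362.04

362.04


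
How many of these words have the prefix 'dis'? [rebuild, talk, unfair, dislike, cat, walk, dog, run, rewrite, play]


Checking each word for prefix 'dis':
  'rebuild' -> no (count: 0)
  'talk' -> no (count: 0)
  'unfair' -> no (count: 0)
  'dislike' -> YES, starts with 'dis' (count: 1)
  'cat' -> no (count: 1)
  'walk' -> no (count: 1)
  'dog' -> no (count: 1)
  'run' -> no (count: 1)
  'rewrite' -> no (count: 1)
  'play' -> no (count: 1)
Total with prefix 'dis': 1

1


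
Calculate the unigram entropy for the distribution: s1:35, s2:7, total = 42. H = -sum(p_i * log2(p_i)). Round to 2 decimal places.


Computing entropy H = -sum(p_i * log2(p_i)):
  s1: p = 35/42 = 0.8333, -p*log2(p) = 0.2192
  s2: p = 7/42 = 0.1667, -p*log2(p) = 0.4308
H = sum of terms = 0.6500
Rounded to 2 decimals: 0.65

0.65


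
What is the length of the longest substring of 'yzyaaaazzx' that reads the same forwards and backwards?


Scanning 'yzyaaaazzx' for palindromic substrings.
Substring at positions 3-6: 'aaaa'.
Check: reverse('aaaa') = 'aaaa' -> palindrome confirmed.
Neighbouring characters ('y' / 'z') break symmetry, so it cannot extend further.
No longer palindromic substring exists; longest length = 4

4


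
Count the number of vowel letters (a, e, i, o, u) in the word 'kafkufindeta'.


Scanning each character of 'kafkufindeta':
  Position 1: 'k' -> consonant (running count: 0)
  Position 2: 'a' -> vowel (running count: 1)
  Position 3: 'f' -> consonant (running count: 1)
  Position 4: 'k' -> consonant (running count: 1)
  Position 5: 'u' -> vowel (running count: 2)
  Position 6: 'f' -> consonant (running count: 2)
  Position 7: 'i' -> vowel (running count: 3)
  Position 8: 'n' -> consonant (running count: 3)
  Position 9: 'd' -> consonant (running count: 3)
  Position 10: 'e' -> vowel (running count: 4)
  Position 11: 't' -> consonant (running count: 4)
  Position 12: 'a' -> vowel (running count: 5)
Total vowels: 5

5


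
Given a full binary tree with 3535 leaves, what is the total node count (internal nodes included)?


Leaf nodes (terminals): 3535
Internal nodes = n - 1 = 3535 - 1 = 3534
Total = leaves + internal = 3535 + 3534 = 7069

7069


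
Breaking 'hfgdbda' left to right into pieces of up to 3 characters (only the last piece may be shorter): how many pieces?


'hfgdbda' has 7 characters.
Chunking with max size 3:
  Chunk 1: 'hfg' (positions 0-2)
  Chunk 2: 'dbd' (positions 3-5)
  Chunk 3: 'a' (positions 6-6)
Total chunks: ceil(7 / 3) = 3

3


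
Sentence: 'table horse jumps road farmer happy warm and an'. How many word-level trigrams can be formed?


Word trigrams from [9] words:
  Trigram 1: (table horse jumps)
  Trigram 2: (horse jumps road)
  Trigram 3: (jumps road farmer)
  Trigram 4: (road farmer happy)
  Trigram 5: (farmer happy warm)
  Trigram 6: (happy warm and)
  Trigram 7: (warm and an)
Total word trigrams: 9 - 2 = 7

7


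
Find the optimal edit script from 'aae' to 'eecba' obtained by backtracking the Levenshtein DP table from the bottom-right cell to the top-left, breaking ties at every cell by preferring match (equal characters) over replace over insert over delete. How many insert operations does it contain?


Edit distance = 5. Backtracking from cell (3, 5) with preference match > replace > insert > delete,
then listing the resulting alignment 'aae' -> 'eecba' left to right:
  Step 1: insert 'e' [insertion #1]
  Step 2: insert 'e' [insertion #2]
  Step 3: replace a->c
  Step 4: replace a->b
  Step 5: replace e->a
Total insertions: 2

2
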